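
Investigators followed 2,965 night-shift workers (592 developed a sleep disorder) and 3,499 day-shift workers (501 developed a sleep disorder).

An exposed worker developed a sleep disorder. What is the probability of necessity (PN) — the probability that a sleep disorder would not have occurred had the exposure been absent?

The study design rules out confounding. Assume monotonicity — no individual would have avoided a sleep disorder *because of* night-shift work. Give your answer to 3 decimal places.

PN ≈ 0.283

p₁ = P(outcome | exposed) = 592/2965 = 0.19966
p₀ = P(outcome | unexposed) = 501/3499 = 0.14318
Under exogeneity and monotonicity, PN = (p₁ − p₀) / p₁.
PN = (0.19966 − 0.14318) / 0.19966 = 0.056479 / 0.19966 ≈ 0.2829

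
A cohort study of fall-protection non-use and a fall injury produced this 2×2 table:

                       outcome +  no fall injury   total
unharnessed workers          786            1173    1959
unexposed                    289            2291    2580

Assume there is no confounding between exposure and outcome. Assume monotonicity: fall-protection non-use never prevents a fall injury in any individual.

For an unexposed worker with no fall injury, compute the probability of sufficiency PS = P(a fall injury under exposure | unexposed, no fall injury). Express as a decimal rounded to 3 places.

p₁ = P(outcome | exposed) = 786/1959 = 0.40123
p₀ = P(outcome | unexposed) = 289/2580 = 0.11202
Under exogeneity and monotonicity, PS = (p₁ − p₀)/(1 − p₀).
PS = (0.40123 − 0.11202) / 0.88798 ≈ 0.3257

PS ≈ 0.326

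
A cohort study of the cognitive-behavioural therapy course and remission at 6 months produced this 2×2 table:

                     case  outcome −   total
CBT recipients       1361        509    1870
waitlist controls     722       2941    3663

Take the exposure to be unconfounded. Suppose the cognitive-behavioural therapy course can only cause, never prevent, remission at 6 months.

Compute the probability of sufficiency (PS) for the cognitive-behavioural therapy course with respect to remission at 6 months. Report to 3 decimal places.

PS ≈ 0.661

p₁ = P(outcome | exposed) = 1361/1870 = 0.72781
p₀ = P(outcome | unexposed) = 722/3663 = 0.19711
Under exogeneity and monotonicity, PS = (p₁ − p₀) / (1 − p₀).
PS = (0.72781 − 0.19711) / (1 − 0.19711) = 0.5307 / 0.80289 ≈ 0.6610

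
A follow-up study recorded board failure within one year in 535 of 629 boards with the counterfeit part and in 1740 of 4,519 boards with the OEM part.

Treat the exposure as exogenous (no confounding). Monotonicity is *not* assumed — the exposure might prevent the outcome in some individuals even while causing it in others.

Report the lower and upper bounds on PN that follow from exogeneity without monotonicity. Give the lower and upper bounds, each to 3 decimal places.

0.547 ≤ PN ≤ 0.723

p₁ = P(outcome | exposed) = 535/629 = 0.85056
p₀ = P(outcome | unexposed) = 1740/4519 = 0.38504
Under exogeneity alone the bounds on PN are max{0,(p₁−p₀)/p₁} ≤ PN ≤ min{1,(1−p₀)/p₁}.
  lower = (p₁ − p₀)/p₁ = 0.46552 / 0.85056 ≈ 0.5473
  upper = min{1, (1 − p₀)/p₁} = 0.61496 / 0.85056 ≈ 0.7230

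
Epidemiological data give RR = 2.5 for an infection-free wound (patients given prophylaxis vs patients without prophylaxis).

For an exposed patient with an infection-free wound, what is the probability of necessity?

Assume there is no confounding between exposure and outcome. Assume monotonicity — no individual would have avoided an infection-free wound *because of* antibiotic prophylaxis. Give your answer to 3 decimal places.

Under exogeneity and monotonicity, PN = (RR − 1) / RR = 1 − 1/RR.
PN = (2.5 − 1) / 2.5 = 1.5 / 2.5 ≈ 0.6000

PN ≈ 0.600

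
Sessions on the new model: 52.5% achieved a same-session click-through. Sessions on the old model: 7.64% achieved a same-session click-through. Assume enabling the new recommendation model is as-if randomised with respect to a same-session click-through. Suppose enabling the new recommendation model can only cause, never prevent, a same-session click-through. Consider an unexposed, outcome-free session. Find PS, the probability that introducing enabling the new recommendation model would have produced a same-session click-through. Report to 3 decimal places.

PS ≈ 0.486

p₁ = 0.525, p₀ = 0.0764.
Under exogeneity and monotonicity, PS = (p₁ − p₀) / (1 − p₀).
PS = (0.525 − 0.0764) / (1 − 0.0764) = 0.4486 / 0.9236 ≈ 0.4857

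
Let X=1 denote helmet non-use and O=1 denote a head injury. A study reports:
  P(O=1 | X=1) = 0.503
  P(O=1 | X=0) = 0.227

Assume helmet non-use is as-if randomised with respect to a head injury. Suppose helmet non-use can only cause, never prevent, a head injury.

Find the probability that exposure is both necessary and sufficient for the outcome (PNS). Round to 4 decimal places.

Let p₁ = 0.503, p₀ = 0.227.
Under exogeneity and monotonicity, PNS = p₁ − p₀.
PNS = 0.503 − 0.227 = 0.276

PNS ≈ 0.2760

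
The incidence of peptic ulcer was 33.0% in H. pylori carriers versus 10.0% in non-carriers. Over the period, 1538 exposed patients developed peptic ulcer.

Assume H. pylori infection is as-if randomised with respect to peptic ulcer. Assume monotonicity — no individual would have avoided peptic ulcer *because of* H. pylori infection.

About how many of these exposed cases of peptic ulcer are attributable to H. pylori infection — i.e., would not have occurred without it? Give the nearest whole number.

about 1072 cases

p₁ = 0.33, p₀ = 0.1.
PN = (p₁ − p₀)/p₁ = (0.33 − 0.1) / 0.33 ≈ 0.69697.
Attributable cases ≈ PN × (exposed cases) = 0.69697 × 1538 ≈ 1071.94.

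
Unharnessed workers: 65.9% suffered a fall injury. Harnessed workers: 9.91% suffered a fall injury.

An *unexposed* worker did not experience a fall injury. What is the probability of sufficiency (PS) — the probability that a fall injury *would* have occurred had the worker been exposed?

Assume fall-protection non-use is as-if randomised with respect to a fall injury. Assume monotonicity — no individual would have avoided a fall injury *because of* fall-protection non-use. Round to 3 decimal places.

p₁ = 0.659, p₀ = 0.0991.
Under exogeneity and monotonicity, PS = (p₁ − p₀) / (1 − p₀).
PS = (0.659 − 0.0991) / (1 − 0.0991) = 0.5599 / 0.9009 ≈ 0.6215

PS ≈ 0.621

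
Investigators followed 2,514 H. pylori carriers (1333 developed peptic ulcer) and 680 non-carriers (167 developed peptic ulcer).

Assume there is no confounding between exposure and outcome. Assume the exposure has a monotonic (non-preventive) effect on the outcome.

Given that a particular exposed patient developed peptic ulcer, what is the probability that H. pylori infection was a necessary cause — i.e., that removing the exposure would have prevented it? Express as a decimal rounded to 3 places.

PN ≈ 0.537

p₁ = P(outcome | exposed) = 1333/2514 = 0.53023
p₀ = P(outcome | unexposed) = 167/680 = 0.24559
Under exogeneity and monotonicity, PN = (p₁ − p₀) / p₁.
PN = (0.53023 − 0.24559) / 0.53023 = 0.28464 / 0.53023 ≈ 0.5368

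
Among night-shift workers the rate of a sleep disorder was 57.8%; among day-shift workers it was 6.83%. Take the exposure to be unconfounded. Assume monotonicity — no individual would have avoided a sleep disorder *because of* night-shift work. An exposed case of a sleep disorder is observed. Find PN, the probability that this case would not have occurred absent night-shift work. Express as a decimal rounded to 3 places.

PN ≈ 0.882

p₁ = 0.578, p₀ = 0.0683.
Under exogeneity and monotonicity, PN = (p₁ − p₀) / p₁.
PN = (0.578 − 0.0683) / 0.578 = 0.5097 / 0.578 ≈ 0.8818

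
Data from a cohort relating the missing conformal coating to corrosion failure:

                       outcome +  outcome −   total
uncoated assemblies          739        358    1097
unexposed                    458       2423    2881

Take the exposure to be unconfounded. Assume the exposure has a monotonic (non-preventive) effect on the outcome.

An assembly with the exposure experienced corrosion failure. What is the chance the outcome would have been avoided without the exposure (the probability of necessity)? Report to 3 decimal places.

p₁ = P(outcome | exposed) = 739/1097 = 0.67366
p₀ = P(outcome | unexposed) = 458/2881 = 0.15897
Under exogeneity and monotonicity, PN = (p₁ − p₀)/p₁.
PN = (0.67366 − 0.15897) / 0.67366 ≈ 0.7640

PN ≈ 0.764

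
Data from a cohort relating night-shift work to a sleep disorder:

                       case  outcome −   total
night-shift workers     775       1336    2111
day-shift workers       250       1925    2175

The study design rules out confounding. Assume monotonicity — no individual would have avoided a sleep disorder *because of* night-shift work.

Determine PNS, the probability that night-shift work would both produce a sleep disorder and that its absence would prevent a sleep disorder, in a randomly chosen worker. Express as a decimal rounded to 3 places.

PNS ≈ 0.252

p₁ = P(outcome | exposed) = 775/2111 = 0.36712
p₀ = P(outcome | unexposed) = 250/2175 = 0.11494
Under exogeneity and monotonicity, PNS = p₁ − p₀.
PNS = 0.36712 − 0.11494 = 0.25218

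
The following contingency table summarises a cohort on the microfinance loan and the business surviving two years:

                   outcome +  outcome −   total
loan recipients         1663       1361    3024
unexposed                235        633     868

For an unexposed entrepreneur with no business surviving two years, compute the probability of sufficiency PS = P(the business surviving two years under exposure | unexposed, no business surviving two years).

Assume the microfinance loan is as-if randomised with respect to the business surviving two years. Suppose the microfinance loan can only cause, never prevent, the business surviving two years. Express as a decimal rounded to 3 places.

PS ≈ 0.383

p₁ = P(outcome | exposed) = 1663/3024 = 0.54993
p₀ = P(outcome | unexposed) = 235/868 = 0.27074
Under exogeneity and monotonicity, PS = (p₁ − p₀)/(1 − p₀).
PS = (0.54993 − 0.27074) / 0.72926 ≈ 0.3828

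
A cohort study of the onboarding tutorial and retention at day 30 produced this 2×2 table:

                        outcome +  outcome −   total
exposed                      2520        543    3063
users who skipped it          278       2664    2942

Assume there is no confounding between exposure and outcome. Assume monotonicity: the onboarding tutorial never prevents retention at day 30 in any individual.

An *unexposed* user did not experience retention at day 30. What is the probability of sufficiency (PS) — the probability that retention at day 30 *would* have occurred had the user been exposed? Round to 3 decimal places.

p₁ = P(outcome | exposed) = 2520/3063 = 0.82272
p₀ = P(outcome | unexposed) = 278/2942 = 0.094494
Under exogeneity and monotonicity, PS = (p₁ − p₀)/(1 − p₀).
PS = (0.82272 − 0.094494) / 0.90551 ≈ 0.8042

PS ≈ 0.804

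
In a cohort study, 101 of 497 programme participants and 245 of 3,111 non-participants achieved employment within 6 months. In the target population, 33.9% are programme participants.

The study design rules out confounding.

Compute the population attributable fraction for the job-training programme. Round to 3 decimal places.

PAF ≈ 0.349

p₁ = P(outcome | exposed) = 101/497 = 0.20322
p₀ = P(outcome | unexposed) = 245/3111 = 0.078753
Overall risk P(Y=1) = π·p₁ + (1−π)·p₀ = 0.339×0.20322 + 0.661×0.078753 = 0.12095.
Under exogeneity, PAF = [P(Y=1) − p₀] / P(Y=1).
PAF = (0.12095 − 0.078753) / 0.12095 ≈ 0.3489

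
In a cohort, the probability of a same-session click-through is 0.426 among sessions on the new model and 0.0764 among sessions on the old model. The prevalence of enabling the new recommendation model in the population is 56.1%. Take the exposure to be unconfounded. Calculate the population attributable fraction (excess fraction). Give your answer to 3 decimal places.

Let p₁ = 0.426, p₀ = 0.0764.
Overall risk P(Y=1) = π·p₁ + (1−π)·p₀ = 0.561×0.426 + 0.439×0.0764 = 0.27253.
Under exogeneity, PAF = [P(Y=1) − p₀] / P(Y=1).
PAF = (0.27253 − 0.0764) / 0.27253 ≈ 0.7197

PAF ≈ 0.720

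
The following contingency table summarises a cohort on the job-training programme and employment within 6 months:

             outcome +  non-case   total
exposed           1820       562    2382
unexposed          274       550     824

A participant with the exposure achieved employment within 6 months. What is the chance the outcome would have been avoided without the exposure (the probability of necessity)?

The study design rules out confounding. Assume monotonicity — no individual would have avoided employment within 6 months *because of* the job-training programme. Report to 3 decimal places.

p₁ = P(outcome | exposed) = 1820/2382 = 0.76406
p₀ = P(outcome | unexposed) = 274/824 = 0.33252
Under exogeneity and monotonicity, PN = (p₁ − p₀) / p₁.
PN = (0.76406 − 0.33252) / 0.76406 = 0.43154 / 0.76406 ≈ 0.5648

PN ≈ 0.565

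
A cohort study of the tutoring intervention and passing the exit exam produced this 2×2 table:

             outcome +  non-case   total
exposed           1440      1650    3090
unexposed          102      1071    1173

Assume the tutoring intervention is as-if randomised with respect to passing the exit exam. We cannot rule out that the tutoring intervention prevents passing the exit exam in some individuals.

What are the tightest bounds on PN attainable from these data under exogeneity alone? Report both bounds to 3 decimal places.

p₁ = P(outcome | exposed) = 1440/3090 = 0.46602
p₀ = P(outcome | unexposed) = 102/1173 = 0.086957
Under exogeneity alone the bounds on PN are max{0,(p₁−p₀)/p₁} ≤ PN ≤ min{1,(1−p₀)/p₁}.
  lower = (p₁ − p₀)/p₁ = 0.37906 / 0.46602 ≈ 0.8134
  upper = min{1, (1 − p₀)/p₁} = 0.91304 / 0.46602 ≈ 1.9592 → capped at 1

0.813 ≤ PN ≤ 1.000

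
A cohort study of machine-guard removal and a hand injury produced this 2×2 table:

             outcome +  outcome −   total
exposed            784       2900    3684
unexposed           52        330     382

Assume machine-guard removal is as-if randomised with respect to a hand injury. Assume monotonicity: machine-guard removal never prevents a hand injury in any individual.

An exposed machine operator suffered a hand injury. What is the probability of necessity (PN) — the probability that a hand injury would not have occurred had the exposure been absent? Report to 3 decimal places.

p₁ = P(outcome | exposed) = 784/3684 = 0.21281
p₀ = P(outcome | unexposed) = 52/382 = 0.13613
Under exogeneity and monotonicity, PN = (p₁ − p₀)/p₁.
PN = (0.21281 − 0.13613) / 0.21281 ≈ 0.3603

PN ≈ 0.360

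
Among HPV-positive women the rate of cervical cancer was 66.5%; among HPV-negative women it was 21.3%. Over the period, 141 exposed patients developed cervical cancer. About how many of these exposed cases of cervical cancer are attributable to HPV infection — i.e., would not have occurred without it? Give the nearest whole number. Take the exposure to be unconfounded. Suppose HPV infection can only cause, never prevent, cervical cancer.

p₁ = 0.665, p₀ = 0.213.
PN = (p₁ − p₀)/p₁ = (0.665 − 0.213) / 0.665 ≈ 0.67970.
Attributable cases ≈ PN × (exposed cases) = 0.67970 × 141 ≈ 95.84.

about 96 cases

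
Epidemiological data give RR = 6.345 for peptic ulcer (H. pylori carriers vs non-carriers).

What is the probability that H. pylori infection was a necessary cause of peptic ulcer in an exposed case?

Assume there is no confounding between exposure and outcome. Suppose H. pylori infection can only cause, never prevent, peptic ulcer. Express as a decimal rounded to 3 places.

PN ≈ 0.842

Under exogeneity and monotonicity, PN = (RR − 1) / RR = 1 − 1/RR.
PN = (6.345 − 1) / 6.345 = 5.345 / 6.345 ≈ 0.8424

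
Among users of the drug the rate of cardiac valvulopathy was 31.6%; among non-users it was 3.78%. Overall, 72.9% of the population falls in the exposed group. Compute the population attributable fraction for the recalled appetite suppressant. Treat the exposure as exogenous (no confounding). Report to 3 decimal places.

PAF ≈ 0.843

p₁ = 0.316, p₀ = 0.0378.
Overall risk P(Y=1) = π·p₁ + (1−π)·p₀ = 0.729×0.316 + 0.271×0.0378 = 0.24061.
Under exogeneity, PAF = [P(Y=1) − p₀] / P(Y=1).
PAF = (0.24061 − 0.0378) / 0.24061 ≈ 0.8429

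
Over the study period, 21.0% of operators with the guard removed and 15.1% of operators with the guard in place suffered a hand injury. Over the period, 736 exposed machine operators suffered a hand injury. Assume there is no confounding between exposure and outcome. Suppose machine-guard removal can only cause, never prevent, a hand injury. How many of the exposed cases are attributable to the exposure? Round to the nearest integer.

about 207 cases

p₁ = 0.21, p₀ = 0.151.
PN = (p₁ − p₀)/p₁ = (0.21 − 0.151) / 0.21 ≈ 0.28095.
Attributable cases ≈ PN × (exposed cases) = 0.28095 × 736 ≈ 206.78.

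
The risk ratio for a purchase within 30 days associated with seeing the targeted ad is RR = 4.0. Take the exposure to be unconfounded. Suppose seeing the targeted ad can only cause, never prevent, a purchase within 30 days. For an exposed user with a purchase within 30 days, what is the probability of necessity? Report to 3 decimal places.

PN ≈ 0.750

Under exogeneity and monotonicity, PN = (RR − 1) / RR = 1 − 1/RR.
PN = (4.0 − 1) / 4.0 = 3 / 4.0 ≈ 0.7500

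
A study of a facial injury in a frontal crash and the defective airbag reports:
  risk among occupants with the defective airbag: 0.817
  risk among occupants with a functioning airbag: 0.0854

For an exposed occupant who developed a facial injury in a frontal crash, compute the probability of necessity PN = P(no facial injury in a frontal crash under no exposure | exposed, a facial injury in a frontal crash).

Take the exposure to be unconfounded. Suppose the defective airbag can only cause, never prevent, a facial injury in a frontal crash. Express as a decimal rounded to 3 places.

PN ≈ 0.895

Let p₁ = 0.817, p₀ = 0.0854.
Under exogeneity and monotonicity, PN = (p₁ − p₀) / p₁.
PN = (0.817 − 0.0854) / 0.817 = 0.7316 / 0.817 ≈ 0.8955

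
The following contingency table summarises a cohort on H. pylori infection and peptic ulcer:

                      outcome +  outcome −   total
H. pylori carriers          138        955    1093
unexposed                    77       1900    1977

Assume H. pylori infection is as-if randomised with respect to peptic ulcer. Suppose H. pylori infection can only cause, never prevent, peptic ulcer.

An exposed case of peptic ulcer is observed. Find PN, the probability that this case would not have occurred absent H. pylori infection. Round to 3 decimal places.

p₁ = P(outcome | exposed) = 138/1093 = 0.12626
p₀ = P(outcome | unexposed) = 77/1977 = 0.038948
Under exogeneity and monotonicity, PN = (p₁ − p₀) / p₁.
PN = (0.12626 − 0.038948) / 0.12626 = 0.08731 / 0.12626 ≈ 0.6915

PN ≈ 0.692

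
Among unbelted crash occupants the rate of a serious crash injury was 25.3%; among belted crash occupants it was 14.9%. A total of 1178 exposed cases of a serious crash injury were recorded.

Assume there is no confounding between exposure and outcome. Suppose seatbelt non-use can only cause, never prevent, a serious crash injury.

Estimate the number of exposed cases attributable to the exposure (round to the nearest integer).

p₁ = 0.253, p₀ = 0.149.
PN = (p₁ − p₀)/p₁ = (0.253 − 0.149) / 0.253 ≈ 0.41107.
Attributable cases ≈ PN × (exposed cases) = 0.41107 × 1178 ≈ 484.24.

about 484 cases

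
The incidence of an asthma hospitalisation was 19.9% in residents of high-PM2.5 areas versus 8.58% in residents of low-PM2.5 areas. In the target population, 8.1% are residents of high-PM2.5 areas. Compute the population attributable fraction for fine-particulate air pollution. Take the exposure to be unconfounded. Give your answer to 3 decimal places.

p₁ = 0.199, p₀ = 0.0858.
Overall risk P(Y=1) = π·p₁ + (1−π)·p₀ = 0.081×0.199 + 0.919×0.0858 = 0.094969.
Under exogeneity, PAF = [P(Y=1) − p₀] / P(Y=1).
PAF = (0.094969 − 0.0858) / 0.094969 ≈ 0.0965

PAF ≈ 0.097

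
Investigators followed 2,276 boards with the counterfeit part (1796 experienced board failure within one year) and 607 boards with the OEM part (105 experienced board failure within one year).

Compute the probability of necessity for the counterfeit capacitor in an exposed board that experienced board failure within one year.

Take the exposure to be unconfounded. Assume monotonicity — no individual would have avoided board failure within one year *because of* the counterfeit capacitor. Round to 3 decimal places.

p₁ = P(outcome | exposed) = 1796/2276 = 0.7891
p₀ = P(outcome | unexposed) = 105/607 = 0.17298
Under exogeneity and monotonicity, PN = (p₁ − p₀) / p₁.
PN = (0.7891 − 0.17298) / 0.7891 = 0.61612 / 0.7891 ≈ 0.7808

PN ≈ 0.781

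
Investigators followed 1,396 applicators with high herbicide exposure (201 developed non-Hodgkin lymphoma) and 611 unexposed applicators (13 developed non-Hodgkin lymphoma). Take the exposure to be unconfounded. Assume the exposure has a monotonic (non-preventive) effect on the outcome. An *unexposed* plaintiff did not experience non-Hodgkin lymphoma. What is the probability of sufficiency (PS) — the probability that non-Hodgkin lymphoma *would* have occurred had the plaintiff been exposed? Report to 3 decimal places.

p₁ = P(outcome | exposed) = 201/1396 = 0.14398
p₀ = P(outcome | unexposed) = 13/611 = 0.021277
Under exogeneity and monotonicity, PS = (p₁ − p₀) / (1 − p₀).
PS = (0.14398 − 0.021277) / (1 − 0.021277) = 0.12271 / 0.97872 ≈ 0.1254

PS ≈ 0.125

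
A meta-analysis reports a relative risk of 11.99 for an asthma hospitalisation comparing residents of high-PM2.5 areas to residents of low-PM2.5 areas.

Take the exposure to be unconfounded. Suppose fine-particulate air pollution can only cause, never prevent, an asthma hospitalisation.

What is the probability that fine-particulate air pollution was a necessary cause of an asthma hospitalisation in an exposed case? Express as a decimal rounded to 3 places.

PN ≈ 0.917

Under exogeneity and monotonicity, PN = (RR − 1) / RR = 1 − 1/RR.
PN = (11.99 − 1) / 11.99 = 10.99 / 11.99 ≈ 0.9166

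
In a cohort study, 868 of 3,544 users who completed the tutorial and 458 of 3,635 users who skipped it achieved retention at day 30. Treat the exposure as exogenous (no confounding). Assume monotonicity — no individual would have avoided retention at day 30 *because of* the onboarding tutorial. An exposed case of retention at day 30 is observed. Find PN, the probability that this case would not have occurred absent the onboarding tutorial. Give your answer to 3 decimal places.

p₁ = P(outcome | exposed) = 868/3544 = 0.24492
p₀ = P(outcome | unexposed) = 458/3635 = 0.126
Under exogeneity and monotonicity, PN = (p₁ − p₀) / p₁.
PN = (0.24492 − 0.126) / 0.24492 = 0.11892 / 0.24492 ≈ 0.4856

PN ≈ 0.486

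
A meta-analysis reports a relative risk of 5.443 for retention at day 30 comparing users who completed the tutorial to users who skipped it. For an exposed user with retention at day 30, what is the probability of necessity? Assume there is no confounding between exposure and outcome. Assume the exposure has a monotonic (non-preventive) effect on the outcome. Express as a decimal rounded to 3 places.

PN ≈ 0.816

Under exogeneity and monotonicity, PN = (RR − 1) / RR = 1 − 1/RR.
PN = (5.443 − 1) / 5.443 = 4.443 / 5.443 ≈ 0.8163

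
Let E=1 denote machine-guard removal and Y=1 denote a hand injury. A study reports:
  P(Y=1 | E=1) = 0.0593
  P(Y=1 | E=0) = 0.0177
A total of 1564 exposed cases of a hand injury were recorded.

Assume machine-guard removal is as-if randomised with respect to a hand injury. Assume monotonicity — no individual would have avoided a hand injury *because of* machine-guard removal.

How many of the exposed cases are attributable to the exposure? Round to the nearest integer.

about 1097 cases

Let p₁ = 0.0593, p₀ = 0.0177.
PN = (p₁ − p₀)/p₁ = (0.0593 − 0.0177) / 0.0593 ≈ 0.70152.
Attributable cases ≈ PN × (exposed cases) = 0.70152 × 1564 ≈ 1097.17.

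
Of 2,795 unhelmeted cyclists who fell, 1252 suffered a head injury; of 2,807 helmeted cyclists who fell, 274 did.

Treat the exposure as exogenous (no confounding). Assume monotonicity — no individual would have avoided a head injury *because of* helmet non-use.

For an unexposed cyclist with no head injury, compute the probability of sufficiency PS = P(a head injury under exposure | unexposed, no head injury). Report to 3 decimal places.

p₁ = P(outcome | exposed) = 1252/2795 = 0.44794
p₀ = P(outcome | unexposed) = 274/2807 = 0.097613
Under exogeneity and monotonicity, PS = (p₁ − p₀) / (1 − p₀).
PS = (0.44794 − 0.097613) / (1 − 0.097613) = 0.35033 / 0.90239 ≈ 0.3882

PS ≈ 0.388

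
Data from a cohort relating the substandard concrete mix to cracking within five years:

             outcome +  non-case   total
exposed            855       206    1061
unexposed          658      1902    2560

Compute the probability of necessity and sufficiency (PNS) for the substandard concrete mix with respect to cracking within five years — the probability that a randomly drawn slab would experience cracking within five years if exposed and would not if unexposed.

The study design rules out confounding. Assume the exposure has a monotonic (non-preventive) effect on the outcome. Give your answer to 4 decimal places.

p₁ = P(outcome | exposed) = 855/1061 = 0.80584
p₀ = P(outcome | unexposed) = 658/2560 = 0.25703
Under exogeneity and monotonicity, PNS = p₁ − p₀.
PNS = 0.80584 − 0.25703 = 0.54881

PNS ≈ 0.5488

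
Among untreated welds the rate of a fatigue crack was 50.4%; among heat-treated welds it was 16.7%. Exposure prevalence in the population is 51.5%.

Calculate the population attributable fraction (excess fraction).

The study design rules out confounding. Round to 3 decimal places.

PAF ≈ 0.510

p₁ = 0.504, p₀ = 0.167.
Overall risk P(Y=1) = π·p₁ + (1−π)·p₀ = 0.515×0.504 + 0.485×0.167 = 0.34055.
Under exogeneity, PAF = [P(Y=1) − p₀] / P(Y=1).
PAF = (0.34055 − 0.167) / 0.34055 ≈ 0.5096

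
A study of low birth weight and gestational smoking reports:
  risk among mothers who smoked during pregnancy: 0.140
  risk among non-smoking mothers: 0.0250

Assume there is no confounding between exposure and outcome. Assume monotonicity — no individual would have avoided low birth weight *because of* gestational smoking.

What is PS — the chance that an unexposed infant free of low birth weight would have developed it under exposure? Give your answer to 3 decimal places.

Let p₁ = 0.14, p₀ = 0.025.
Under exogeneity and monotonicity, PS = (p₁ − p₀) / (1 − p₀).
PS = (0.14 − 0.025) / (1 − 0.025) = 0.115 / 0.975 ≈ 0.1179

PS ≈ 0.118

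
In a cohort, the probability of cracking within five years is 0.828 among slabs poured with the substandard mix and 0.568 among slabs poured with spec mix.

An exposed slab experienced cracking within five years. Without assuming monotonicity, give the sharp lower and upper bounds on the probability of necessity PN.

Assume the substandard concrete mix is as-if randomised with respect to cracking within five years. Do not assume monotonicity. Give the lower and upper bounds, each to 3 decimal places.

Let p₁ = 0.828, p₀ = 0.568.
Under exogeneity alone the bounds on PN are max{0,(p₁−p₀)/p₁} ≤ PN ≤ min{1,(1−p₀)/p₁}.
  lower = (p₁ − p₀)/p₁ = 0.26 / 0.828 ≈ 0.3140
  upper = min{1, (1 − p₀)/p₁} = 0.432 / 0.828 ≈ 0.5217

0.314 ≤ PN ≤ 0.522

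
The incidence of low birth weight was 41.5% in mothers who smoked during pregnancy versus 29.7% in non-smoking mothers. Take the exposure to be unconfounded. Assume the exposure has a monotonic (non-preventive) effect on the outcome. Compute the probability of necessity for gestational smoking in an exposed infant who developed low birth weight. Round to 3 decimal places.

PN ≈ 0.284

p₁ = 0.415, p₀ = 0.297.
Under exogeneity and monotonicity, PN = (p₁ − p₀) / p₁.
PN = (0.415 − 0.297) / 0.415 = 0.118 / 0.415 ≈ 0.2843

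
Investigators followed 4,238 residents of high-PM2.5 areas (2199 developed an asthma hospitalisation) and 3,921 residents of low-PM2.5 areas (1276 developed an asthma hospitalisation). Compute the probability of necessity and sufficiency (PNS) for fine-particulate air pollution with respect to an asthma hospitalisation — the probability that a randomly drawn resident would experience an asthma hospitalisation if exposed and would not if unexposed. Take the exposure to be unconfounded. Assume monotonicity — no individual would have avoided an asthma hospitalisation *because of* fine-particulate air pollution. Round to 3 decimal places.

PNS ≈ 0.193

p₁ = P(outcome | exposed) = 2199/4238 = 0.51888
p₀ = P(outcome | unexposed) = 1276/3921 = 0.32543
Under exogeneity and monotonicity, PNS = p₁ − p₀.
PNS = 0.51888 − 0.32543 = 0.19345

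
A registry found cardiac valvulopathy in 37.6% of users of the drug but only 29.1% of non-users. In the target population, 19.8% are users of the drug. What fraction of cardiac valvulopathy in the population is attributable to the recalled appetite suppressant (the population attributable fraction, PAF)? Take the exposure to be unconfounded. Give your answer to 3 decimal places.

p₁ = 0.376, p₀ = 0.291.
Overall risk P(Y=1) = π·p₁ + (1−π)·p₀ = 0.198×0.376 + 0.802×0.291 = 0.30783.
Under exogeneity, PAF = [P(Y=1) − p₀] / P(Y=1).
PAF = (0.30783 − 0.291) / 0.30783 ≈ 0.0547

PAF ≈ 0.055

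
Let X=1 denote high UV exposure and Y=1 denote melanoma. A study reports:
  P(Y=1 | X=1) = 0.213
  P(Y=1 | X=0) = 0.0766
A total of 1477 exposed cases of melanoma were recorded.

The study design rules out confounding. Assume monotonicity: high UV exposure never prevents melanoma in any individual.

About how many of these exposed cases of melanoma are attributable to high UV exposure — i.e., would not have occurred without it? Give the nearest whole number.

about 946 cases

Let p₁ = 0.213, p₀ = 0.0766.
PN = (p₁ − p₀)/p₁ = (0.213 − 0.0766) / 0.213 ≈ 0.64038.
Attributable cases ≈ PN × (exposed cases) = 0.64038 × 1477 ≈ 945.83.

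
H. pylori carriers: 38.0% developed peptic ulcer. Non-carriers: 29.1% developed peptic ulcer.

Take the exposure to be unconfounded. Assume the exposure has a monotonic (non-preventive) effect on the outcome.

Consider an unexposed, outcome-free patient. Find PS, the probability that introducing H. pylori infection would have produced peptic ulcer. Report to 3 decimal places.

p₁ = 0.38, p₀ = 0.291.
Under exogeneity and monotonicity, PS = (p₁ − p₀) / (1 − p₀).
PS = (0.38 − 0.291) / (1 − 0.291) = 0.089 / 0.709 ≈ 0.1255

PS ≈ 0.126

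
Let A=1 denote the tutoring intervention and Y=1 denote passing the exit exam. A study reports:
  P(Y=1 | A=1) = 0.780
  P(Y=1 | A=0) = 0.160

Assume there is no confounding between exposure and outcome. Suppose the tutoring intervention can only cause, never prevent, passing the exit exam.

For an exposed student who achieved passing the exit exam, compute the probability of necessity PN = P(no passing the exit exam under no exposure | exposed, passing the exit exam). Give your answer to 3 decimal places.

PN ≈ 0.795

Let p₁ = 0.78, p₀ = 0.16.
Under exogeneity and monotonicity, PN = (p₁ − p₀) / p₁.
PN = (0.78 − 0.16) / 0.78 = 0.62 / 0.78 ≈ 0.7949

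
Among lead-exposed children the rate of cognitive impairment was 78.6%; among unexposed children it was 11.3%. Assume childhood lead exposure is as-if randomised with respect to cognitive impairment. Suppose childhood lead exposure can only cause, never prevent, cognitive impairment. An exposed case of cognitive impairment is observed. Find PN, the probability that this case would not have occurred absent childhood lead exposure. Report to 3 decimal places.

PN ≈ 0.856

p₁ = 0.786, p₀ = 0.113.
Under exogeneity and monotonicity, PN = (p₁ − p₀) / p₁.
PN = (0.786 − 0.113) / 0.786 = 0.673 / 0.786 ≈ 0.8562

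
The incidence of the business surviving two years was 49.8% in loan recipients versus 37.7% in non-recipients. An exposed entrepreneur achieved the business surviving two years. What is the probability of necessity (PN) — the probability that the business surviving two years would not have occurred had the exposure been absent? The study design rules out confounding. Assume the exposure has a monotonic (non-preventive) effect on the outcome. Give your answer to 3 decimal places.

PN ≈ 0.243

p₁ = 0.498, p₀ = 0.377.
Under exogeneity and monotonicity, PN = (p₁ − p₀) / p₁.
PN = (0.498 − 0.377) / 0.498 = 0.121 / 0.498 ≈ 0.2430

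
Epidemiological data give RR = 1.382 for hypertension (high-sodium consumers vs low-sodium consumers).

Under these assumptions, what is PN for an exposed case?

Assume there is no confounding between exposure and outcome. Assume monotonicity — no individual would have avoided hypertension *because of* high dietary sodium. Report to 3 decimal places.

PN ≈ 0.276

Under exogeneity and monotonicity, PN = (RR − 1) / RR = 1 − 1/RR.
PN = (1.382 − 1) / 1.382 = 0.382 / 1.382 ≈ 0.2764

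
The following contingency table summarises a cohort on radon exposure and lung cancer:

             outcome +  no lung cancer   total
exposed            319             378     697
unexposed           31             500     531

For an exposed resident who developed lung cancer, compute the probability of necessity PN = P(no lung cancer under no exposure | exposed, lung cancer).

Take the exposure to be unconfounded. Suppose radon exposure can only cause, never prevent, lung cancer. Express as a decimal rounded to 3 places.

p₁ = P(outcome | exposed) = 319/697 = 0.45768
p₀ = P(outcome | unexposed) = 31/531 = 0.05838
Under exogeneity and monotonicity, PN = (p₁ − p₀)/p₁.
PN = (0.45768 − 0.05838) / 0.45768 ≈ 0.8724

PN ≈ 0.872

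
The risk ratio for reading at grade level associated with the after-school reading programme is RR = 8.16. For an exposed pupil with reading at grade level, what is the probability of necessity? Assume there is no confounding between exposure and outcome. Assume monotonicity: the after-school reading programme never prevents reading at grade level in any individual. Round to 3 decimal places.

PN ≈ 0.877

Under exogeneity and monotonicity, PN = (RR − 1) / RR = 1 − 1/RR.
PN = (8.16 − 1) / 8.16 = 7.16 / 8.16 ≈ 0.8775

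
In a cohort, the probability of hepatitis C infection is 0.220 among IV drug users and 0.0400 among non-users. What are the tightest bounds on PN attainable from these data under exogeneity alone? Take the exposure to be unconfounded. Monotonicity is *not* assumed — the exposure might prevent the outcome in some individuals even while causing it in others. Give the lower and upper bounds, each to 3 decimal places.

Let p₁ = 0.22, p₀ = 0.04.
Under exogeneity alone the bounds on PN are max{0,(p₁−p₀)/p₁} ≤ PN ≤ min{1,(1−p₀)/p₁}.
  lower = (p₁ − p₀)/p₁ = 0.18 / 0.22 ≈ 0.8182
  upper = min{1, (1 − p₀)/p₁} = 0.96 / 0.22 ≈ 4.3636 → capped at 1

0.818 ≤ PN ≤ 1.000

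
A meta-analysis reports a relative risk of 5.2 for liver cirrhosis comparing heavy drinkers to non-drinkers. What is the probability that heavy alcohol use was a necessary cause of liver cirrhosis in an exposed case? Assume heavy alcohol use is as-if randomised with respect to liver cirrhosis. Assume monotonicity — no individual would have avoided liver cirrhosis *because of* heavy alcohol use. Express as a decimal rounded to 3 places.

Under exogeneity and monotonicity, PN = (RR − 1) / RR = 1 − 1/RR.
PN = (5.2 − 1) / 5.2 = 4.2 / 5.2 ≈ 0.8077

PN ≈ 0.808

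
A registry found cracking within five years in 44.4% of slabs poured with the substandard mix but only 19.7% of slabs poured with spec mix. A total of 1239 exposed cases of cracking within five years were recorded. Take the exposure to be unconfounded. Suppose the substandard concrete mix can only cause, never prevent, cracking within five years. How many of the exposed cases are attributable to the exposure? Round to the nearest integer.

about 689 cases

p₁ = 0.444, p₀ = 0.197.
PN = (p₁ − p₀)/p₁ = (0.444 − 0.197) / 0.444 ≈ 0.55631.
Attributable cases ≈ PN × (exposed cases) = 0.55631 × 1239 ≈ 689.26.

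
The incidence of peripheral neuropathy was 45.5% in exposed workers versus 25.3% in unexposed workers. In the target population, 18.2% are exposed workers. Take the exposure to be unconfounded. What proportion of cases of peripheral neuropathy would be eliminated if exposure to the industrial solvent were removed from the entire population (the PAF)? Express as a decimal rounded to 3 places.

PAF ≈ 0.127

p₁ = 0.455, p₀ = 0.253.
Overall risk P(Y=1) = π·p₁ + (1−π)·p₀ = 0.182×0.455 + 0.818×0.253 = 0.28976.
Under exogeneity, PAF = [P(Y=1) − p₀] / P(Y=1).
PAF = (0.28976 − 0.253) / 0.28976 ≈ 0.1269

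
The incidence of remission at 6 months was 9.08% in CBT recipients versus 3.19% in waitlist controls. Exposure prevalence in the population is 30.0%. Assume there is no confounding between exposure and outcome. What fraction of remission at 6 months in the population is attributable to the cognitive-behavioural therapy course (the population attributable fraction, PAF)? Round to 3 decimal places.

p₁ = 0.0908, p₀ = 0.0319.
Overall risk P(Y=1) = π·p₁ + (1−π)·p₀ = 0.3×0.0908 + 0.7×0.0319 = 0.04957.
Under exogeneity, PAF = [P(Y=1) − p₀] / P(Y=1).
PAF = (0.04957 − 0.0319) / 0.04957 ≈ 0.3565

PAF ≈ 0.356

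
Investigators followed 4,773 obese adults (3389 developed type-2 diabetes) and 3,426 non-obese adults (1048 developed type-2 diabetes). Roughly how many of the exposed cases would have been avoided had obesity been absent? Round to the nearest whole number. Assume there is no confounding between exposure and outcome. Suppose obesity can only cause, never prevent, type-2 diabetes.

about 1929 cases

p₁ = P(outcome | exposed) = 3389/4773 = 0.71004
p₀ = P(outcome | unexposed) = 1048/3426 = 0.3059
PN = (p₁ − p₀)/p₁ = (0.71004 − 0.3059) / 0.71004 ≈ 0.56918.
Attributable cases ≈ PN × (exposed cases) = 0.56918 × 3389 ≈ 1928.96.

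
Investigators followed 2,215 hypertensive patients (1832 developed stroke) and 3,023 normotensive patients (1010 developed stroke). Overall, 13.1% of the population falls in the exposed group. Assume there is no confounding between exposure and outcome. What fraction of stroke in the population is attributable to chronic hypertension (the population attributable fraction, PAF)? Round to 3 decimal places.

p₁ = P(outcome | exposed) = 1832/2215 = 0.82709
p₀ = P(outcome | unexposed) = 1010/3023 = 0.33411
Overall risk P(Y=1) = π·p₁ + (1−π)·p₀ = 0.131×0.82709 + 0.869×0.33411 = 0.39869.
Under exogeneity, PAF = [P(Y=1) − p₀] / P(Y=1).
PAF = (0.39869 − 0.33411) / 0.39869 ≈ 0.1620

PAF ≈ 0.162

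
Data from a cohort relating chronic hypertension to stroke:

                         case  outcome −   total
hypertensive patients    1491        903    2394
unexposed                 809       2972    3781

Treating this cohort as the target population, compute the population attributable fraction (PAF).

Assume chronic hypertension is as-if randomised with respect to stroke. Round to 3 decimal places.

p₁ = P(outcome | exposed) = 1491/2394 = 0.62281
p₀ = P(outcome | unexposed) = 809/3781 = 0.21396
Exposure prevalence π = 2394/6175 = 0.38769; overall risk P(Y=1) = 0.37247.
Under exogeneity, PAF = [P(Y=1) − p₀]/P(Y=1).
PAF = (0.37247 − 0.21396) / 0.37247 ≈ 0.4256

PAF ≈ 0.426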